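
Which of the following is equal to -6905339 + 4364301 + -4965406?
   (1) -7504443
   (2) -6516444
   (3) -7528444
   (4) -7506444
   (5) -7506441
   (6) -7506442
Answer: 4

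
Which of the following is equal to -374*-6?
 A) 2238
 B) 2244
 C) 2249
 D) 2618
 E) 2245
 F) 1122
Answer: B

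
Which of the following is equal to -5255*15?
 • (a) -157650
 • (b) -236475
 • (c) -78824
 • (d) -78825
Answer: d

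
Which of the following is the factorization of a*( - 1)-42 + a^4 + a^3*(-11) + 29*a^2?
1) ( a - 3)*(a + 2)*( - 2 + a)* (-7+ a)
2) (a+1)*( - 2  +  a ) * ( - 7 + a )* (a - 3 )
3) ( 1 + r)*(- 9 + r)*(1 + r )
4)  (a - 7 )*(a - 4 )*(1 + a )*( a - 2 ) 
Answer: 2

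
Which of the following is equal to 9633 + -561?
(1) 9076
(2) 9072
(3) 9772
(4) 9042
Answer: 2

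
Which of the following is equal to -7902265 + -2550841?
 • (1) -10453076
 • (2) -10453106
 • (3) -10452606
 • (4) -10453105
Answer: 2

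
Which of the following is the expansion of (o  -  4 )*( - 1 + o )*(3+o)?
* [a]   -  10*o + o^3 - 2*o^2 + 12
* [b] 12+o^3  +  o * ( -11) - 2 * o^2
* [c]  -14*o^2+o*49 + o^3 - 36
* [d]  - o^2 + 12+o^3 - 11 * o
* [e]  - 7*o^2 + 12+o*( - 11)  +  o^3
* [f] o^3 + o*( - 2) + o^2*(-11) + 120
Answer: b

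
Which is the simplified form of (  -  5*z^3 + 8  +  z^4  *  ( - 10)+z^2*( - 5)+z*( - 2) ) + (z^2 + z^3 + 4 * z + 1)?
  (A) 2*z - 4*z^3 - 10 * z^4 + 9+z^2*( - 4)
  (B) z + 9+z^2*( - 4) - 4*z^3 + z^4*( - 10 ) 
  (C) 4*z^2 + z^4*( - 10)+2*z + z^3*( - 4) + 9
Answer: A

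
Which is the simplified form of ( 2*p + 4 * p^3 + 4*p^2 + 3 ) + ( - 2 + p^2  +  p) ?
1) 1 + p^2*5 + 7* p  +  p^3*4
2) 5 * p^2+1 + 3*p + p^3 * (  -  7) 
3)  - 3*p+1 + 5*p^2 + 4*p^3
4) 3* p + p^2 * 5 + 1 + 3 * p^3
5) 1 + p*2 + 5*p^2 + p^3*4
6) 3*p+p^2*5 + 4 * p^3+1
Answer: 6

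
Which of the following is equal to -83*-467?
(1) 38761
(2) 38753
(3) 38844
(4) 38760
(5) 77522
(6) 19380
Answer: 1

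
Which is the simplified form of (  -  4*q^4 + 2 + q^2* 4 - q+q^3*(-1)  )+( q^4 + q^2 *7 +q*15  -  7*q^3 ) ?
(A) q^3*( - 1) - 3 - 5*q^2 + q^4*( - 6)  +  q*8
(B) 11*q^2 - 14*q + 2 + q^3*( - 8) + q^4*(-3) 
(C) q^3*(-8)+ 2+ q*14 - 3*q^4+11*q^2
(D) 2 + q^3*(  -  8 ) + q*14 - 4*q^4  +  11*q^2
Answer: C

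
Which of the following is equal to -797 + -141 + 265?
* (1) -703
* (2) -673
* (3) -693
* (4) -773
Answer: 2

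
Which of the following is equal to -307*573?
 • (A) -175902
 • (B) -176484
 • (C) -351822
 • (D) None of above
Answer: D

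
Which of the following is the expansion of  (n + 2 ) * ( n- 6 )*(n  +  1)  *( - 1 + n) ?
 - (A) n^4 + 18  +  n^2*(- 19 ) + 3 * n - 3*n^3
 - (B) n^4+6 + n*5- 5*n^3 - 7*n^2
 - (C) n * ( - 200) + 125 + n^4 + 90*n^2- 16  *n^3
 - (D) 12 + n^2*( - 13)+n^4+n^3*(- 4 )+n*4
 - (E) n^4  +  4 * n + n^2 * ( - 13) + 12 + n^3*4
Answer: D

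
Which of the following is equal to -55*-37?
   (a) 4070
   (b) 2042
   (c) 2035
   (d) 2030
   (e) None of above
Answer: c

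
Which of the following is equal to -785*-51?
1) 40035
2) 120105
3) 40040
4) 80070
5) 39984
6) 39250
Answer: 1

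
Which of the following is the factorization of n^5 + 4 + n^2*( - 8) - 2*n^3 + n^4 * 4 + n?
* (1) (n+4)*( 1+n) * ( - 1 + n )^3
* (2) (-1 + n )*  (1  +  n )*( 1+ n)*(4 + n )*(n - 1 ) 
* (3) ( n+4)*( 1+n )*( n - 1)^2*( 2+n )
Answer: 2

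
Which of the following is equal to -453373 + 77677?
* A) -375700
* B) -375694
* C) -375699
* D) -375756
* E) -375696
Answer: E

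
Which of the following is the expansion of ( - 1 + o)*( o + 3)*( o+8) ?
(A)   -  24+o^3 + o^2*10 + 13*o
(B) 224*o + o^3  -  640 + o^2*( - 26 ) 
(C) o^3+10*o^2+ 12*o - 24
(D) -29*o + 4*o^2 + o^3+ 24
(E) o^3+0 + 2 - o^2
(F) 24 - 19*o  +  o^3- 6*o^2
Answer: A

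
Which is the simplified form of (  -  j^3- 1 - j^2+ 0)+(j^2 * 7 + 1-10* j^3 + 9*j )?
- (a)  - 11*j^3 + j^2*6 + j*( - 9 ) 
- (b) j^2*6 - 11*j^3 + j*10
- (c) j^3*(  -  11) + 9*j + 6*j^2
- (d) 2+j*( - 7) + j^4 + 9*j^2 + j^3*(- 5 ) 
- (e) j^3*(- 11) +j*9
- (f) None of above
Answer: c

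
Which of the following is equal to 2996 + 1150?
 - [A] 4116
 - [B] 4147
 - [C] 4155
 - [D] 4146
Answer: D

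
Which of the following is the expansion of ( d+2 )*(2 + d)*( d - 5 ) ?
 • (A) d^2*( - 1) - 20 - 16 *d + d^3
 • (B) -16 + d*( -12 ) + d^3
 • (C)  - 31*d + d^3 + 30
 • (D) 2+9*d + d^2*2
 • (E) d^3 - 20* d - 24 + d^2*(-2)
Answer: A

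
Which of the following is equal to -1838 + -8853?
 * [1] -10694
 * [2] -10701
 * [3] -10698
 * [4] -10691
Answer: 4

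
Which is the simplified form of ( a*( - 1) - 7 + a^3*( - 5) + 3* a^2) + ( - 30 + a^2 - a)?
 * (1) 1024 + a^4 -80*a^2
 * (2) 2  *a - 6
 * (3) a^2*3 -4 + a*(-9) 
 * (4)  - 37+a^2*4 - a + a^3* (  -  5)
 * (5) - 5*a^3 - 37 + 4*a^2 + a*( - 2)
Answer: 5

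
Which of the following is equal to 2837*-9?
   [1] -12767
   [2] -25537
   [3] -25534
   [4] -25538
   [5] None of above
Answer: 5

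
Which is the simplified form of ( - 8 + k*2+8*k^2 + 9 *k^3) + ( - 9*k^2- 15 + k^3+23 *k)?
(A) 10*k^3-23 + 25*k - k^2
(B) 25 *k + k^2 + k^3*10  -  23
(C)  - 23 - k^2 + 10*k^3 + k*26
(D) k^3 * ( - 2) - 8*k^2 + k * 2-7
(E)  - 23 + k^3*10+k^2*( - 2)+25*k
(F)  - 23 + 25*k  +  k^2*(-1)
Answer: A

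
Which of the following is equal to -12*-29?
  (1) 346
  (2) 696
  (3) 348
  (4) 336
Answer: 3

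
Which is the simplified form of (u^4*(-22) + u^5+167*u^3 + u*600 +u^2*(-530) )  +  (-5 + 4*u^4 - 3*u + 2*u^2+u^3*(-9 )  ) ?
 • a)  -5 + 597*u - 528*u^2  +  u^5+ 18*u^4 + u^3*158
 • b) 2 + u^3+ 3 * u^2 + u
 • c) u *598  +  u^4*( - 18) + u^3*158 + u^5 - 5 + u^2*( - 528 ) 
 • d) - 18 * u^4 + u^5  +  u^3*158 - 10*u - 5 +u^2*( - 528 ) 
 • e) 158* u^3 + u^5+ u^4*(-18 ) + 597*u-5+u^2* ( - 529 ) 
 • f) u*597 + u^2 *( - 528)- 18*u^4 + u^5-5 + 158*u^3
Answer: f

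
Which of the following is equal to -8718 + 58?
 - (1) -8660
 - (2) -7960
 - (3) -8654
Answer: 1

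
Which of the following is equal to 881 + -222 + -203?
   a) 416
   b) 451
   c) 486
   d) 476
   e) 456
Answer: e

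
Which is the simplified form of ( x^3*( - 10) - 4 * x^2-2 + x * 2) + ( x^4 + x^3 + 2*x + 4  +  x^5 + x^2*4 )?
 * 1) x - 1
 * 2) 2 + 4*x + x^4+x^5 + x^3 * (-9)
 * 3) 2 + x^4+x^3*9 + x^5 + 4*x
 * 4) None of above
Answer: 2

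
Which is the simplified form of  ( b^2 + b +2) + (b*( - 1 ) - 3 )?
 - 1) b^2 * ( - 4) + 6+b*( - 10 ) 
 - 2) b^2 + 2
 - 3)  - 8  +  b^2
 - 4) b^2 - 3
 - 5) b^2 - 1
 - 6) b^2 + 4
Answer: 5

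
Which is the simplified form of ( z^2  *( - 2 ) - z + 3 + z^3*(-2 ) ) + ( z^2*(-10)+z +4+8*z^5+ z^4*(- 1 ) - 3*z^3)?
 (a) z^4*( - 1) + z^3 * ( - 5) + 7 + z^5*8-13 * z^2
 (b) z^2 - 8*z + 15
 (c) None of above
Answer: c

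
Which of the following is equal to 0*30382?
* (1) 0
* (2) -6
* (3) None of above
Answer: 1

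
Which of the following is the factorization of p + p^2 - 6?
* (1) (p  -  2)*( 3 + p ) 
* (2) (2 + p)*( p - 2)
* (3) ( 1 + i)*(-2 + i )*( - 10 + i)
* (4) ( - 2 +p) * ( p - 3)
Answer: 1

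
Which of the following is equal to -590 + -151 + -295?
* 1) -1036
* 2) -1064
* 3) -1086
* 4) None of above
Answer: 1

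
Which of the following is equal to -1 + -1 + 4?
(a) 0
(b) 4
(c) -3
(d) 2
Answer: d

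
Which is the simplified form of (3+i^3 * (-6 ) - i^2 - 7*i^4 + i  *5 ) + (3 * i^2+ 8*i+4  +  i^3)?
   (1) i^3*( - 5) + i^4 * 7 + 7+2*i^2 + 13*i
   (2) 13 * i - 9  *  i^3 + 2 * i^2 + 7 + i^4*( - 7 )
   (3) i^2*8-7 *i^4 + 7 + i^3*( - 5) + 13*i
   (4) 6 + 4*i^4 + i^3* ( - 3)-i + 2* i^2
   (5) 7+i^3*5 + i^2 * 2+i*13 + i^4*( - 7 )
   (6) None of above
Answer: 6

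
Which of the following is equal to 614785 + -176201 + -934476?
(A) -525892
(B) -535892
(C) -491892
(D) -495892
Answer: D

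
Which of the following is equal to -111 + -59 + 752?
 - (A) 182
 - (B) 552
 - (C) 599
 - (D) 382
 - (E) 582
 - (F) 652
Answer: E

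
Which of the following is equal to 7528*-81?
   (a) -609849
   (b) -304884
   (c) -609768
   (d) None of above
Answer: c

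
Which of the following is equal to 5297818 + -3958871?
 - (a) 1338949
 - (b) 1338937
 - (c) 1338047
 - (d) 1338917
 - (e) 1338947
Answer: e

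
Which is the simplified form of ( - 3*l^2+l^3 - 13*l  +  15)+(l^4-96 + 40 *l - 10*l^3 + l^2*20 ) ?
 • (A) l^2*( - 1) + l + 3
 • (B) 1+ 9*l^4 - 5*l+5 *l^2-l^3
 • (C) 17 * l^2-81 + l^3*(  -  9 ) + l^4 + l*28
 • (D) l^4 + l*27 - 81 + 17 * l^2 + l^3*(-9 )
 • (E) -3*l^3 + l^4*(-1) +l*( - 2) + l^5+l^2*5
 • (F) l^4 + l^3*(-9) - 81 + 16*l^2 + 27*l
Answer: D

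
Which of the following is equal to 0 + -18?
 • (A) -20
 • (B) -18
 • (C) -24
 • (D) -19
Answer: B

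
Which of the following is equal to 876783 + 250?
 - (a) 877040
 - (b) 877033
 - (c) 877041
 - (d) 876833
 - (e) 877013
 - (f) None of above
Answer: b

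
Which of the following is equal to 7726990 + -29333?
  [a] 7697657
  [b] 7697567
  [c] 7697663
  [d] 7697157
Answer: a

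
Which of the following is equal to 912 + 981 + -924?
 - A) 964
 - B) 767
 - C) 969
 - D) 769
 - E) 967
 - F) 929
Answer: C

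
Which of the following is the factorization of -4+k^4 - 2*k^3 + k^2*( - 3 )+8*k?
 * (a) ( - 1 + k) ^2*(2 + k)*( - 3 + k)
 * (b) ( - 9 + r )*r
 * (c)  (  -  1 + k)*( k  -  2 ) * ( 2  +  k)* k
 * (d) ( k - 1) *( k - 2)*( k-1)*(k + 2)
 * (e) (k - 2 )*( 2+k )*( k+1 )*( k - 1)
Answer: d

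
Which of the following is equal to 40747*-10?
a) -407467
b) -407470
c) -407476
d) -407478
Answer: b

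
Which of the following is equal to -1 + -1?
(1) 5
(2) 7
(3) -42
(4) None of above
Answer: 4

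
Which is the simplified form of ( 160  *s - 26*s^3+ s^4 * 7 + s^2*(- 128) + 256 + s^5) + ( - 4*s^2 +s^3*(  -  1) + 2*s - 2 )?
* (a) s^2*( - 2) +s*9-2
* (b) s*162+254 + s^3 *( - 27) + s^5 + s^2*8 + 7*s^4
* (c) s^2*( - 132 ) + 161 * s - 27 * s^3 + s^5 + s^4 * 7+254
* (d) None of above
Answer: d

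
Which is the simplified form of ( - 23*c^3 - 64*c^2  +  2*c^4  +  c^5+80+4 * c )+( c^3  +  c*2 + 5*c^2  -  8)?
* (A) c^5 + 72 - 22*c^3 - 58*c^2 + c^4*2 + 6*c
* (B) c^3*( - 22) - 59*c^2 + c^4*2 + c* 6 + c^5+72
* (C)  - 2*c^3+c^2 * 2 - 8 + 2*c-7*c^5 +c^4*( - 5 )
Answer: B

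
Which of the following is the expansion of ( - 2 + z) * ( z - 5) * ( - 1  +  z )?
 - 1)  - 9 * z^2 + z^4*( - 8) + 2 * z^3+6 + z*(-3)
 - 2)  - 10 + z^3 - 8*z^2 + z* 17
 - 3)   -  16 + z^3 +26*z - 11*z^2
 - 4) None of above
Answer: 2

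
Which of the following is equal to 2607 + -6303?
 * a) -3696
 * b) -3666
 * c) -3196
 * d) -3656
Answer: a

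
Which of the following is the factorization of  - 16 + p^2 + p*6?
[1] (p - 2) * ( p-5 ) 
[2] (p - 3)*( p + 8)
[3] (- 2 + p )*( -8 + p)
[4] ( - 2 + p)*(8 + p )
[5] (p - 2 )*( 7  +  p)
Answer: 4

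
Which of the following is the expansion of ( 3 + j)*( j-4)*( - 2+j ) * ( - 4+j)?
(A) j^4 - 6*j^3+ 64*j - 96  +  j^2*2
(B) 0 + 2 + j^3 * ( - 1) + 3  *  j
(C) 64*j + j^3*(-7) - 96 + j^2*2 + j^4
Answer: C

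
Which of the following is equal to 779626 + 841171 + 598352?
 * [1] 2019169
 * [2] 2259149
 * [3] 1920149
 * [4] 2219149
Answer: 4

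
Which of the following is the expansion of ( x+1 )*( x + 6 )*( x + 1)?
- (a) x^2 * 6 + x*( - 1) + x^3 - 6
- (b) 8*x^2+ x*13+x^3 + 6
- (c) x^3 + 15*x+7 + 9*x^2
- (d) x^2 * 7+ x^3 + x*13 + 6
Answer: b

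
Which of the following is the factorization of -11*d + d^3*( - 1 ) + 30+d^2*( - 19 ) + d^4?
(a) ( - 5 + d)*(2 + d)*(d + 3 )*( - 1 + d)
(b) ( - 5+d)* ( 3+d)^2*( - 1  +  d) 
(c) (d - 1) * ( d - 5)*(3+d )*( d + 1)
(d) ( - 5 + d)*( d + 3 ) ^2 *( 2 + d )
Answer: a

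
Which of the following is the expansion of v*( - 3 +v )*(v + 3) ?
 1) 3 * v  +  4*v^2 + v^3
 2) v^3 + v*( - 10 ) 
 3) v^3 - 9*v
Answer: 3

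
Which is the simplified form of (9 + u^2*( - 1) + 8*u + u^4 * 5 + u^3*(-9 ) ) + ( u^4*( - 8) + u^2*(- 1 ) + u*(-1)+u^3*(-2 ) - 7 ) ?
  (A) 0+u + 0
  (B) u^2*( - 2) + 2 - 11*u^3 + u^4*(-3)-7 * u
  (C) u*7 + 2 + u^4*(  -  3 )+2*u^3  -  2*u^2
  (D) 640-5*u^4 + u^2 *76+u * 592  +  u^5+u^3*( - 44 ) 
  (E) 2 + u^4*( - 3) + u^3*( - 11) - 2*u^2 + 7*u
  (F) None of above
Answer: E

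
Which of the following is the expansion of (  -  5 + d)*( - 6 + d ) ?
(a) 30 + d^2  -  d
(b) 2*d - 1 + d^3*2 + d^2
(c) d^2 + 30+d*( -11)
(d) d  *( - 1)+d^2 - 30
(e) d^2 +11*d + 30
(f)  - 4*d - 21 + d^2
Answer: c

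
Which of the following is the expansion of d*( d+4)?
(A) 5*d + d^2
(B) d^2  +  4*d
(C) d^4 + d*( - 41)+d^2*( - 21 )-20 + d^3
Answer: B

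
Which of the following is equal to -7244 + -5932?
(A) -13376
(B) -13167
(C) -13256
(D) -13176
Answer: D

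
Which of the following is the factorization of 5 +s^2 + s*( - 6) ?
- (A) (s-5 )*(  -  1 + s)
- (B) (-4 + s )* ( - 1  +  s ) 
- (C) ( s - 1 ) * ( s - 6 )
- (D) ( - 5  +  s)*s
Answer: A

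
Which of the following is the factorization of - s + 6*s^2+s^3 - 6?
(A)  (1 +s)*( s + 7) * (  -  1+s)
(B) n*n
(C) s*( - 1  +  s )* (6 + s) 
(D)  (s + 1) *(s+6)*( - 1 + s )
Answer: D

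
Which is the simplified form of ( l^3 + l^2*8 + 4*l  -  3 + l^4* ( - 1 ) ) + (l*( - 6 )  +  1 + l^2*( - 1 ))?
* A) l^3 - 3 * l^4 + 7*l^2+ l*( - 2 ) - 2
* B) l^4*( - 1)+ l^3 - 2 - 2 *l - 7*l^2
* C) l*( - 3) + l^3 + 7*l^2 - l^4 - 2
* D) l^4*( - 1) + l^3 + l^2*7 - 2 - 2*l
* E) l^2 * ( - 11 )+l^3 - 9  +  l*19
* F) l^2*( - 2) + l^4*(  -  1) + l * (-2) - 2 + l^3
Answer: D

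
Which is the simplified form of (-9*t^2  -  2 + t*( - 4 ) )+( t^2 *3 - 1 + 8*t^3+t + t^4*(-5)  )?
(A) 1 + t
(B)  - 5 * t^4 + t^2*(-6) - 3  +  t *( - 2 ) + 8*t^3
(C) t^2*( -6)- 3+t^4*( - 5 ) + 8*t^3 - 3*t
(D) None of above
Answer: C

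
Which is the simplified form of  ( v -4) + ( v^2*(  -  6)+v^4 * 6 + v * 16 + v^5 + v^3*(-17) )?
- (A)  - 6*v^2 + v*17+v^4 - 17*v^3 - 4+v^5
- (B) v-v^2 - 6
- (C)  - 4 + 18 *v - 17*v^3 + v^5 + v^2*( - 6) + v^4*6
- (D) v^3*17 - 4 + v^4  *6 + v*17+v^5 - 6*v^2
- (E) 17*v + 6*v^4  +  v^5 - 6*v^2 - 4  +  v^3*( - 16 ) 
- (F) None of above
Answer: F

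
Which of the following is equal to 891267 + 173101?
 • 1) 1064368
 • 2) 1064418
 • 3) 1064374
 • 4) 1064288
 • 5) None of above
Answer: 1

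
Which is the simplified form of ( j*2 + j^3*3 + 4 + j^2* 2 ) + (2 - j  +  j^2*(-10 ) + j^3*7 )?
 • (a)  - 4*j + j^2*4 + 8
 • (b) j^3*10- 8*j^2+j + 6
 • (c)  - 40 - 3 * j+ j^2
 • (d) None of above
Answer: b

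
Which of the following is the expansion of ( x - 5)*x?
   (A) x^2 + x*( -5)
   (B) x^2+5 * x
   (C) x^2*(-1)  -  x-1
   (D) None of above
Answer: A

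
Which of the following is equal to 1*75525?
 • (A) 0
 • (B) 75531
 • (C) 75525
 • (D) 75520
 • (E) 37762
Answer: C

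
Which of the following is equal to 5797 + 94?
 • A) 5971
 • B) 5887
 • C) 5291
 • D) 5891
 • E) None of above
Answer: D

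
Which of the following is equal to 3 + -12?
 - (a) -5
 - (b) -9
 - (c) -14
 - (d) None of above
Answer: b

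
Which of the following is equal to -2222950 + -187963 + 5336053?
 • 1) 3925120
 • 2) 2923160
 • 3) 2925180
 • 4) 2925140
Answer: 4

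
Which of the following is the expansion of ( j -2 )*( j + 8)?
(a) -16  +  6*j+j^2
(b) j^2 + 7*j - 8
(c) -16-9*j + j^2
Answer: a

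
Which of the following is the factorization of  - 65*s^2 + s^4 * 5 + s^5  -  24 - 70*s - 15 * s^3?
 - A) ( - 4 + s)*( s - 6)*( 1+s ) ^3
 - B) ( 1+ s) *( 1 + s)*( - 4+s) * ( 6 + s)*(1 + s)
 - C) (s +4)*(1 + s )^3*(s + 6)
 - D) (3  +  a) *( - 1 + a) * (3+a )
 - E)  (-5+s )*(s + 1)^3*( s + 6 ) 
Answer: B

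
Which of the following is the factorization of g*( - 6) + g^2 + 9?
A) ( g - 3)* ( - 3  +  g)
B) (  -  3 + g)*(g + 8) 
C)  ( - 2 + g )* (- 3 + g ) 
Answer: A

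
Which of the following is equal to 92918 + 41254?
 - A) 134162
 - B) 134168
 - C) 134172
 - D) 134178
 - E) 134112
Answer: C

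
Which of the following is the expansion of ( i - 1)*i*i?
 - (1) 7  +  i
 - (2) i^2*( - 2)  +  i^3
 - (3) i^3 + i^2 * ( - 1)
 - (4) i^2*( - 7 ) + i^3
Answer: 3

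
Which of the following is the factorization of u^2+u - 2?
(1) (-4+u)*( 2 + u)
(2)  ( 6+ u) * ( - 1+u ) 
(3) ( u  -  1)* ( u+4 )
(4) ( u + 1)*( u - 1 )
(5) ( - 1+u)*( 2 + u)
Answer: 5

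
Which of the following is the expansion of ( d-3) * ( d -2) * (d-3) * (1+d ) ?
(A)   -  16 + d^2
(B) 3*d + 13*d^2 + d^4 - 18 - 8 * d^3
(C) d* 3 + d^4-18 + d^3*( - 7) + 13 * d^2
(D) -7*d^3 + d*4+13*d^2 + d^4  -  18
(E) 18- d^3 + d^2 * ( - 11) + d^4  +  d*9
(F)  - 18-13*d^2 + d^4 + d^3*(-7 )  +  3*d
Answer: C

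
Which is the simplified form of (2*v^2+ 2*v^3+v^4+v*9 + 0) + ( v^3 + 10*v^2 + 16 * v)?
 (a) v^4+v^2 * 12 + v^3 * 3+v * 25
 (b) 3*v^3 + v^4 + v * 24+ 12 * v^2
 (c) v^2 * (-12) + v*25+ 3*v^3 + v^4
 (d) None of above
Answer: a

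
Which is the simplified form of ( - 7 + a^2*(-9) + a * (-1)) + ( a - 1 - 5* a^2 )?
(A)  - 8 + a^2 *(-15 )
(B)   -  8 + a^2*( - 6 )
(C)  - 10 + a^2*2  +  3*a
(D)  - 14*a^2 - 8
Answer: D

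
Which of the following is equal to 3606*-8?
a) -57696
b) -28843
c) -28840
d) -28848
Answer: d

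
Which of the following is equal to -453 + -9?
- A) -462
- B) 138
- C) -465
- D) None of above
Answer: A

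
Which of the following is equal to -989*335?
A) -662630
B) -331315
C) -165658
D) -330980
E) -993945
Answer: B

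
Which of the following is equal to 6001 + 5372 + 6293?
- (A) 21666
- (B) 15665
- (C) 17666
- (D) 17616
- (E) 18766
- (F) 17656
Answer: C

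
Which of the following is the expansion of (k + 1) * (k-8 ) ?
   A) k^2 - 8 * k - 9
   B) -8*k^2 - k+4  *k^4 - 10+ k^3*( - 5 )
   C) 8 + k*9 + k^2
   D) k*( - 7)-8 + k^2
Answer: D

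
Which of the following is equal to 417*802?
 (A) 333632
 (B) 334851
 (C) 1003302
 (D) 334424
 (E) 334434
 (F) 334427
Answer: E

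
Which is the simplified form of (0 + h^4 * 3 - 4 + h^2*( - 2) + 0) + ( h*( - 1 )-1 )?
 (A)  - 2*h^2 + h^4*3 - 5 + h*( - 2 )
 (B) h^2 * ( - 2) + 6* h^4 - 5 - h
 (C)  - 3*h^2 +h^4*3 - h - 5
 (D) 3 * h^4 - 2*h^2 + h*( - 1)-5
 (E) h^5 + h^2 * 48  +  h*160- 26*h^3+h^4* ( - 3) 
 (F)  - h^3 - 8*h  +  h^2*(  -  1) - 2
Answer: D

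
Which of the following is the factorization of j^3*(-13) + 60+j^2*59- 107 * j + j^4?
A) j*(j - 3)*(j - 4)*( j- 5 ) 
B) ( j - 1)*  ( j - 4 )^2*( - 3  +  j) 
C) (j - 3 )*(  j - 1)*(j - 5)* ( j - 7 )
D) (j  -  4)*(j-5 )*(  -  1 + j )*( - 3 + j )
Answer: D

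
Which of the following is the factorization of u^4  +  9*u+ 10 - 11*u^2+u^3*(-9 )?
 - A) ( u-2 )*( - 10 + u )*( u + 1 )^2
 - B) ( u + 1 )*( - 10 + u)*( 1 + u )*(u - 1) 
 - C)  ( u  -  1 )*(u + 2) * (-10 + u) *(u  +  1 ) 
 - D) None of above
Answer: B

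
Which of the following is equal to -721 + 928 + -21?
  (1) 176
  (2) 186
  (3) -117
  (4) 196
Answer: 2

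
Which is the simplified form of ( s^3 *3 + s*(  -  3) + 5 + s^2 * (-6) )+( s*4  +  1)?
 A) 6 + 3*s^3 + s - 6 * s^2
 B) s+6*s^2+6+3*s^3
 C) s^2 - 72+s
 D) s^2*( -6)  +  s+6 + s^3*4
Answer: A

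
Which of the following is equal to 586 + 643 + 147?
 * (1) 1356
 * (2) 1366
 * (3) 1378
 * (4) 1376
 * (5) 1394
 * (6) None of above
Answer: 4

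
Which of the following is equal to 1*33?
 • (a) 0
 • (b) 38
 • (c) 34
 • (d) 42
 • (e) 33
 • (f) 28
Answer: e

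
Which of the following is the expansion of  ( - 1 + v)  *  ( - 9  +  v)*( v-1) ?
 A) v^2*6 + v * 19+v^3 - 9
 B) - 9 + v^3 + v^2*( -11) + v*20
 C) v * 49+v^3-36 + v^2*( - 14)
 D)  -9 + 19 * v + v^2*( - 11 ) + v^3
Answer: D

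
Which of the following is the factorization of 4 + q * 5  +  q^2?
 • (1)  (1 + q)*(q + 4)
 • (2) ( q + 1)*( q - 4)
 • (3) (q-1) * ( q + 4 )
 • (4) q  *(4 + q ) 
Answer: 1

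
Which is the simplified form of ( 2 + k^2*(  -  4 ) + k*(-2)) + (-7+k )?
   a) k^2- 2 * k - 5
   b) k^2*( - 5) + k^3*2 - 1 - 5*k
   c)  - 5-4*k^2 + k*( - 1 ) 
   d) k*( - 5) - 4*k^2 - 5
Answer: c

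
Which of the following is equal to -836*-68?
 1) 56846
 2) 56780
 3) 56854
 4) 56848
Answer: 4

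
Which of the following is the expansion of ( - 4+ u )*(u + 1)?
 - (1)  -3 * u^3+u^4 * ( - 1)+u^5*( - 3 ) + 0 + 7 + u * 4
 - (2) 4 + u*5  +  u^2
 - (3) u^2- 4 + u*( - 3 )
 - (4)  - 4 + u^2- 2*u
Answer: 3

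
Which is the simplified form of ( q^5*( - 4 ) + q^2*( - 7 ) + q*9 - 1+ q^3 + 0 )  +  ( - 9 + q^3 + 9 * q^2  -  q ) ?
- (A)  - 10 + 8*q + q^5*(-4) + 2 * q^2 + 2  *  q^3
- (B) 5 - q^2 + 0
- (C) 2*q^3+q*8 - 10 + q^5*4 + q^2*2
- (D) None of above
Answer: A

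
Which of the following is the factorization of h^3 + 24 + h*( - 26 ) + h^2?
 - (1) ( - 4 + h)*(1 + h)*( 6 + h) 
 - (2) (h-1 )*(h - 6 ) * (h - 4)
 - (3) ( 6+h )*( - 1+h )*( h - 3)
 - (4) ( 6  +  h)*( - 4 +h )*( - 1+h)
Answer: 4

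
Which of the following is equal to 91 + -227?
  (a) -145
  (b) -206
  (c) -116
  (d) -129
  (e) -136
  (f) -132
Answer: e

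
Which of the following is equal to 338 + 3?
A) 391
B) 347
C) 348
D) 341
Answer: D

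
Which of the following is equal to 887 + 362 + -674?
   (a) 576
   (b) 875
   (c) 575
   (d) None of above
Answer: c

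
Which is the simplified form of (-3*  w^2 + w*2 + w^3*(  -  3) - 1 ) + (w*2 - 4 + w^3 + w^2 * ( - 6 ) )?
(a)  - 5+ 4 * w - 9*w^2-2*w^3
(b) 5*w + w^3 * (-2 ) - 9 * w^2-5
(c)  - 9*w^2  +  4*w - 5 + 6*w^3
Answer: a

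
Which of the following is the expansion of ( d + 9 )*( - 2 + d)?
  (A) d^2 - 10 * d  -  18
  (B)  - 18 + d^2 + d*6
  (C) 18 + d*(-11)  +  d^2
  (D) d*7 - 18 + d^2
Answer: D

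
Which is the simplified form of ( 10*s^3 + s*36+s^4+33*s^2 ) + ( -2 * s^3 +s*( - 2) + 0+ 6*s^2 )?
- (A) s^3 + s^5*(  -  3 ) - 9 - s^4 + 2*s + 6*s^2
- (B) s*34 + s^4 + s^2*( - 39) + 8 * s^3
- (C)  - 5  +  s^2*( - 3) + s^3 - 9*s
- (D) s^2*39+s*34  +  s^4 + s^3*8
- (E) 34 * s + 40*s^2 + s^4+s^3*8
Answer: D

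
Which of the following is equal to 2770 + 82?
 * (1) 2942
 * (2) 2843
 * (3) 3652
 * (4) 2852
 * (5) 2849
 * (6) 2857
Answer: 4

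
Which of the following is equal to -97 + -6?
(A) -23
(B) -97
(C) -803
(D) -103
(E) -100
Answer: D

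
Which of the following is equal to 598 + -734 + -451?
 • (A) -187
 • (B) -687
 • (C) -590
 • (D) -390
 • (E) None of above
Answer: E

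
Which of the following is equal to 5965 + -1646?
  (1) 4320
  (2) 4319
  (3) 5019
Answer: 2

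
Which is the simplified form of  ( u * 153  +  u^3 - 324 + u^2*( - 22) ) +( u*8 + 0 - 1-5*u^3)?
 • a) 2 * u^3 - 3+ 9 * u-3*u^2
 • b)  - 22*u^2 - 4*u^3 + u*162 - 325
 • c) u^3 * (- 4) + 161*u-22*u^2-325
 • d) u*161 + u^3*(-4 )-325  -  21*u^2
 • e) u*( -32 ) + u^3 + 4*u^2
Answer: c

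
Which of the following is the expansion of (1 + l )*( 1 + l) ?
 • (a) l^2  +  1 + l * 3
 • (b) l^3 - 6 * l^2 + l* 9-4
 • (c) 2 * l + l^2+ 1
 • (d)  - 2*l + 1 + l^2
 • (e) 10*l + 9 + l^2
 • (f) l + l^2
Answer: c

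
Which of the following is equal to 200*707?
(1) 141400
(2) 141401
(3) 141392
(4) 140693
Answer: 1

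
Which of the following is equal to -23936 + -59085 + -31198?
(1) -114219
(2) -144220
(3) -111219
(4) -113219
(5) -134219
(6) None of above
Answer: 1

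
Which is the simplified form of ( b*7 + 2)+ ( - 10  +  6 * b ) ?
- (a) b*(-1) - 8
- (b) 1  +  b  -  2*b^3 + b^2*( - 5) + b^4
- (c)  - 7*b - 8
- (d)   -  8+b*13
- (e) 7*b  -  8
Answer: d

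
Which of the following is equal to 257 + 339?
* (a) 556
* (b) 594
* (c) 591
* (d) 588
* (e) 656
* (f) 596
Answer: f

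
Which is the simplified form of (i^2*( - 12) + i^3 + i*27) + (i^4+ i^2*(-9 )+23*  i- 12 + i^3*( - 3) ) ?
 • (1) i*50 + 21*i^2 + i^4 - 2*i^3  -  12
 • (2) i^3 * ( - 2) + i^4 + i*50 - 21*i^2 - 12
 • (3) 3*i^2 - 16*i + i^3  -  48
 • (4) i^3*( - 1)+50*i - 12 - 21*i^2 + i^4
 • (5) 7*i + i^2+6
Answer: 2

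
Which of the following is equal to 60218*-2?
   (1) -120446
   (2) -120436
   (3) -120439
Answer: 2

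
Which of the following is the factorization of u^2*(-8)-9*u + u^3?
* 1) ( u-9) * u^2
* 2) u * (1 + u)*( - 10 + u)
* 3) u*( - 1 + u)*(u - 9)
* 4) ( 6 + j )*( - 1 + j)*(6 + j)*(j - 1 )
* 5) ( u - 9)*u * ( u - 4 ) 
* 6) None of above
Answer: 6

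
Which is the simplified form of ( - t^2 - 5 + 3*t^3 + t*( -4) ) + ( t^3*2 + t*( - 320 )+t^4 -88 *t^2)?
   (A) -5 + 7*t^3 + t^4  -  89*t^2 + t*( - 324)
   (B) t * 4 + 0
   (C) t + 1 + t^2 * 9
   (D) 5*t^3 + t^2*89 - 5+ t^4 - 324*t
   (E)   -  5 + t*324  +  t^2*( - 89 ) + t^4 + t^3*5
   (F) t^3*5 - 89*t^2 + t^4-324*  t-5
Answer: F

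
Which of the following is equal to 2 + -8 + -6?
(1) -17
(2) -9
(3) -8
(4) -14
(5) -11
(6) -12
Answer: 6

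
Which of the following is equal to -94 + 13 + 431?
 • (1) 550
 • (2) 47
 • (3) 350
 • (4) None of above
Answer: 3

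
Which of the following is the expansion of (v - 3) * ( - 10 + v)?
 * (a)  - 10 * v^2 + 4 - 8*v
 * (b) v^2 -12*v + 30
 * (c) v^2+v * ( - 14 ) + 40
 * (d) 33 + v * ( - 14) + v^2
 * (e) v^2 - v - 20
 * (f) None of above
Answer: f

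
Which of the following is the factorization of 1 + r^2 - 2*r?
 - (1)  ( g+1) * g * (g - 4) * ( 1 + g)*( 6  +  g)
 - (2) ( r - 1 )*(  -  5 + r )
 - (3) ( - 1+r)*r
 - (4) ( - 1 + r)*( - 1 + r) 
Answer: 4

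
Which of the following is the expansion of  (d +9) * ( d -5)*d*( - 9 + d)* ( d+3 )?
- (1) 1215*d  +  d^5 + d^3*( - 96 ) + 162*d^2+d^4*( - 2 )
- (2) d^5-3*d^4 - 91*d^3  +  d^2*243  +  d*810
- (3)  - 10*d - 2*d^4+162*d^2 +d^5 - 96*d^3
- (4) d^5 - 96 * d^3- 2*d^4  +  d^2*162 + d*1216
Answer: 1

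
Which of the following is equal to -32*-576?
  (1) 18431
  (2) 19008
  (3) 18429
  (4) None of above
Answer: 4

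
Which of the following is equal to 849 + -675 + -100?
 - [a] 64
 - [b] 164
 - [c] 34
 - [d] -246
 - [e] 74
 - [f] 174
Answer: e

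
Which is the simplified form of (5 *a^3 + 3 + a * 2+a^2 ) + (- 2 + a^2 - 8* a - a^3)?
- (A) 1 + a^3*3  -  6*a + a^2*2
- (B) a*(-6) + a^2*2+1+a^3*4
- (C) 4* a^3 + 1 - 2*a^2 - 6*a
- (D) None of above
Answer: B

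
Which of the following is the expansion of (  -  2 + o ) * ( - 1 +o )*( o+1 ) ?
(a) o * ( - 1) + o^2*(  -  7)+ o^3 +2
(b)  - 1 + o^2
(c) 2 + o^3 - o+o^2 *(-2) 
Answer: c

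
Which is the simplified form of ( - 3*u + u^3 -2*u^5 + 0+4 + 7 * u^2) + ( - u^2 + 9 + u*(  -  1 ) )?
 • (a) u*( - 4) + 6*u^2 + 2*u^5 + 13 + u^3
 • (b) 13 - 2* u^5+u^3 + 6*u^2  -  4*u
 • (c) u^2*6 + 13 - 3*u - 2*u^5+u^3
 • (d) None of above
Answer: b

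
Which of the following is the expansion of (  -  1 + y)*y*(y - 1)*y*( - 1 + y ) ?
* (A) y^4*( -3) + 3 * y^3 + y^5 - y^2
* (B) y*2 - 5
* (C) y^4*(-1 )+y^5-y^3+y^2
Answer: A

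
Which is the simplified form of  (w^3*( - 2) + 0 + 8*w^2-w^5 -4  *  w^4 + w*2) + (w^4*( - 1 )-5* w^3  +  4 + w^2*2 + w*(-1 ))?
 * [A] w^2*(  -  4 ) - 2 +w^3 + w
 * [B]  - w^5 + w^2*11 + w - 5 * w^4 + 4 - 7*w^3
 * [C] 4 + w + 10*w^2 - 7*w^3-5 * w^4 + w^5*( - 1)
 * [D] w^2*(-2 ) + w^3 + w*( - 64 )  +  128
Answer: C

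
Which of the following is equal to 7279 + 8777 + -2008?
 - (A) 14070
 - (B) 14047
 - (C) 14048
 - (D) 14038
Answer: C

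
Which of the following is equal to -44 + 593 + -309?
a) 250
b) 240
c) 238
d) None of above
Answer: b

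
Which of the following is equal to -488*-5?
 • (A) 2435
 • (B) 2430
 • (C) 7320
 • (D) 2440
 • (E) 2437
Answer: D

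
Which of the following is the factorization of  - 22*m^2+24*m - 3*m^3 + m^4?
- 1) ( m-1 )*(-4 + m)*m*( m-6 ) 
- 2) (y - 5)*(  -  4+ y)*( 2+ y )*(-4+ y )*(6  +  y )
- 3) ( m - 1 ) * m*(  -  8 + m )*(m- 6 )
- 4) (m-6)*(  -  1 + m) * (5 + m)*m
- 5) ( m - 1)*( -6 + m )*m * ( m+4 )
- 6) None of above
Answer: 5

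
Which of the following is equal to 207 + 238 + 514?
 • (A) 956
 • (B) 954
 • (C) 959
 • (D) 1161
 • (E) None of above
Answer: C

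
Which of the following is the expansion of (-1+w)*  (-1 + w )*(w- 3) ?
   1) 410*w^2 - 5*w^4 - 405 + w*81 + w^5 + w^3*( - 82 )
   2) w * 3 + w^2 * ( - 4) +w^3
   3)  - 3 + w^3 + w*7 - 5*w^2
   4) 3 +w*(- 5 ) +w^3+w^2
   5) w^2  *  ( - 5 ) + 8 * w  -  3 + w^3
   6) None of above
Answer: 3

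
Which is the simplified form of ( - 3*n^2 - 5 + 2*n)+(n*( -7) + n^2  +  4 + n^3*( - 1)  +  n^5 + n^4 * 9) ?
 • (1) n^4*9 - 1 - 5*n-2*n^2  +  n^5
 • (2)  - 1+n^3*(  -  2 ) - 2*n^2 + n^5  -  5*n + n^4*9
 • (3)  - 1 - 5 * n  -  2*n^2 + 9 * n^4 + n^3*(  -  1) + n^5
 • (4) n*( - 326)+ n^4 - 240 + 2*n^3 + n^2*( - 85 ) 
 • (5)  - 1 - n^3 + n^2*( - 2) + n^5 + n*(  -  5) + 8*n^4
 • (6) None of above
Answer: 3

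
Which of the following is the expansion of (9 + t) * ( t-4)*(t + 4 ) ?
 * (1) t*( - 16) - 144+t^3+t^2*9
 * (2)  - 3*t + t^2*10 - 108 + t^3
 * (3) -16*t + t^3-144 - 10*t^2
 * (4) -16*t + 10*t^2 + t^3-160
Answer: 1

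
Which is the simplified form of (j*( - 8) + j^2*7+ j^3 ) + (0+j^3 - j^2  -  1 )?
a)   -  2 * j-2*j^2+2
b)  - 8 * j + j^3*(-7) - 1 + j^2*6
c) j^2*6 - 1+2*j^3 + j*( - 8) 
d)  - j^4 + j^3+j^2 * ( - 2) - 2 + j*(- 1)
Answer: c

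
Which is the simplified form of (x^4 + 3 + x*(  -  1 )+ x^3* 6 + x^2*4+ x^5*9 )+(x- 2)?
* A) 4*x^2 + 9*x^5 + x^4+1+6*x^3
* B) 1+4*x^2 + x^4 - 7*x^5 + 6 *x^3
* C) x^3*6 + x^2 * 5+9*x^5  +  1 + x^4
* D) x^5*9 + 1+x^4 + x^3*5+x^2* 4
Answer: A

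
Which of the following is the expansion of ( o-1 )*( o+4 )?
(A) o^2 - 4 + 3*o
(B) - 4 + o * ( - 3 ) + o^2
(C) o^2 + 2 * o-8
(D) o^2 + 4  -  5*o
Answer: A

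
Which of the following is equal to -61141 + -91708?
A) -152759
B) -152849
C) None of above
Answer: B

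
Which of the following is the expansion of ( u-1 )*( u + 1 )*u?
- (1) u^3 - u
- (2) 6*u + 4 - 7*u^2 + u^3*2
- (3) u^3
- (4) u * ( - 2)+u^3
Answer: 1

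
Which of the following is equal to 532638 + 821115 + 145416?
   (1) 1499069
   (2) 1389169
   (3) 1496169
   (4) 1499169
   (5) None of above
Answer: 4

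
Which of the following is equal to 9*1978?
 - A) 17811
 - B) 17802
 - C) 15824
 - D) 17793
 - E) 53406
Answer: B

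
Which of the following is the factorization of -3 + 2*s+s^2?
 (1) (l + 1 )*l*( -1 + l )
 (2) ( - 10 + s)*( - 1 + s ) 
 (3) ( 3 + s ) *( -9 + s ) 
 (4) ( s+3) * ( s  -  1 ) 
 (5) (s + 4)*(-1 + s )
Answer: 4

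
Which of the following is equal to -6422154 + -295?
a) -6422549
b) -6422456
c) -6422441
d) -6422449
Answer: d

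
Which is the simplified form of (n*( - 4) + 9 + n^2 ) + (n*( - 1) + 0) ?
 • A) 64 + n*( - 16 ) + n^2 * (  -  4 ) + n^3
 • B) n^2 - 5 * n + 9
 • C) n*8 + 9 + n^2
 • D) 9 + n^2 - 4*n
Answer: B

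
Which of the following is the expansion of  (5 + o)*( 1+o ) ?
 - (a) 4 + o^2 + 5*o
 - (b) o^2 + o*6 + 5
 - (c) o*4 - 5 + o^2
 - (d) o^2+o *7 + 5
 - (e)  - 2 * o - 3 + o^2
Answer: b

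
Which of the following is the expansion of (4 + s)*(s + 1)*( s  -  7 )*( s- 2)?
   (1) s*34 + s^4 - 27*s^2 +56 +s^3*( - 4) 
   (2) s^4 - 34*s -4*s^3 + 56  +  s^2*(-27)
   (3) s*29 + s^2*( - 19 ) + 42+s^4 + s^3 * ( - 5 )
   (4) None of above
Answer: 1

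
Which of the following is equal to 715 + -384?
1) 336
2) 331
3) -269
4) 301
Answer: 2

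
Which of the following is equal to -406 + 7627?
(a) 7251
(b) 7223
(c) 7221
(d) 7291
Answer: c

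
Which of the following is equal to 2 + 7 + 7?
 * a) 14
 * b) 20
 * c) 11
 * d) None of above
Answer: d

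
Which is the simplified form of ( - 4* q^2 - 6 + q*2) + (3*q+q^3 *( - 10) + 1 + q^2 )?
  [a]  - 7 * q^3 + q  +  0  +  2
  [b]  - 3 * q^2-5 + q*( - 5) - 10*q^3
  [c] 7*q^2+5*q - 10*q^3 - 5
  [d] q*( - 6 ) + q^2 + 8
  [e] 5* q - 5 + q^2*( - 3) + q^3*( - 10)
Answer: e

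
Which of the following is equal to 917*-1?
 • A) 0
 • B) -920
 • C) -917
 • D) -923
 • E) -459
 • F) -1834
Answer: C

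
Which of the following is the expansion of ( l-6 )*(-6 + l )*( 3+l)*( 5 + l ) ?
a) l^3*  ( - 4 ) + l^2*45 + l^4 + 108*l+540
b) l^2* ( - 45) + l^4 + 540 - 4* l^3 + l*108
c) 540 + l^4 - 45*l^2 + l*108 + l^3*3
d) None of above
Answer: b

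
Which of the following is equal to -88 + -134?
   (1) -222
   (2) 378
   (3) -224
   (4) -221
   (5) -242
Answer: 1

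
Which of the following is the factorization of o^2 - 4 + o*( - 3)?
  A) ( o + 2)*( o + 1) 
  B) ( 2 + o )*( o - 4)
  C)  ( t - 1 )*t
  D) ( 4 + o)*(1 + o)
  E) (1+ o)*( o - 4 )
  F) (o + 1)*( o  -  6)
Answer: E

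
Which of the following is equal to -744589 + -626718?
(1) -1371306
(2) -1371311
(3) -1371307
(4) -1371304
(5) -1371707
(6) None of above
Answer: 3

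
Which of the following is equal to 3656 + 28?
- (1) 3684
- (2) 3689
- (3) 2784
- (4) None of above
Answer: 1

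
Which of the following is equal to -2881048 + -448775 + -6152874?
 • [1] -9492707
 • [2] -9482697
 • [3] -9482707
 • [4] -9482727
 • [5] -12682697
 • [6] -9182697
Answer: 2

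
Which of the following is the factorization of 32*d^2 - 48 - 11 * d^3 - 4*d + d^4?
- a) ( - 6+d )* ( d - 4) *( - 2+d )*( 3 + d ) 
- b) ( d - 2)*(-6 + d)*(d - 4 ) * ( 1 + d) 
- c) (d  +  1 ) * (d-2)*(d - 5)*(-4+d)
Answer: b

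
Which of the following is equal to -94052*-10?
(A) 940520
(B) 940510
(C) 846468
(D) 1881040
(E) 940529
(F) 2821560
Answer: A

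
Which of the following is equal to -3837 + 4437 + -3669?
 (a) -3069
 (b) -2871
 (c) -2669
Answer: a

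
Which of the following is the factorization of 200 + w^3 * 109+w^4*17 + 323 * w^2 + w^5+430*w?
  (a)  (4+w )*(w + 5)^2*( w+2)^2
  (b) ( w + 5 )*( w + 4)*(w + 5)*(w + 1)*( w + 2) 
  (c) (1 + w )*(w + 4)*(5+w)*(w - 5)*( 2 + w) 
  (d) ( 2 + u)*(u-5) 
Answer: b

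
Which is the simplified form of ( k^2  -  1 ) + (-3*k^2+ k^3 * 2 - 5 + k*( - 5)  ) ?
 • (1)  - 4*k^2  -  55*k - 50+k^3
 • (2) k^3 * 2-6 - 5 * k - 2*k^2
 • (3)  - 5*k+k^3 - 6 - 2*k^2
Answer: 2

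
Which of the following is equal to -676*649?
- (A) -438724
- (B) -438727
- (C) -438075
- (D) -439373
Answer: A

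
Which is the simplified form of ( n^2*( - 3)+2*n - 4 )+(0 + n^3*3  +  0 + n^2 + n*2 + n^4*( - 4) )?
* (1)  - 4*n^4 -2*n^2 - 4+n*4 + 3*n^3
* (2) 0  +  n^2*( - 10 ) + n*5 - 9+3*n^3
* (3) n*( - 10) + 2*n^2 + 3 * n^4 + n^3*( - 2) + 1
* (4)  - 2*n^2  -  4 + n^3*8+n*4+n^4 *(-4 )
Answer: 1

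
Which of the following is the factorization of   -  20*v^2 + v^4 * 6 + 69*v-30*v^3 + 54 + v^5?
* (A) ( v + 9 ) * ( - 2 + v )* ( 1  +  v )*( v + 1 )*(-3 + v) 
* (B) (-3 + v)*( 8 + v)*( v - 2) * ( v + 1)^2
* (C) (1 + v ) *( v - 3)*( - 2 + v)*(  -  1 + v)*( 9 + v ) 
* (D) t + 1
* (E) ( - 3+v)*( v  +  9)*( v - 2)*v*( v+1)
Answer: A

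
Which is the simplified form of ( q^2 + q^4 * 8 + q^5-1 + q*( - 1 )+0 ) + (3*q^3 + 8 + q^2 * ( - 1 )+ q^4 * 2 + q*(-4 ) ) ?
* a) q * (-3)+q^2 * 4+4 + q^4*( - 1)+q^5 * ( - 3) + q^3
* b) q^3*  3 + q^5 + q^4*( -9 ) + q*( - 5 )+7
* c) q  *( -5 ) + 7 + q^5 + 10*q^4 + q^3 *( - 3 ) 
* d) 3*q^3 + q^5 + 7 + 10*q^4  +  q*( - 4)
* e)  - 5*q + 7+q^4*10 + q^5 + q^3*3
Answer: e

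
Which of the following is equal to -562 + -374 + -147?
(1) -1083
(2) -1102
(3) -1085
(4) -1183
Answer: 1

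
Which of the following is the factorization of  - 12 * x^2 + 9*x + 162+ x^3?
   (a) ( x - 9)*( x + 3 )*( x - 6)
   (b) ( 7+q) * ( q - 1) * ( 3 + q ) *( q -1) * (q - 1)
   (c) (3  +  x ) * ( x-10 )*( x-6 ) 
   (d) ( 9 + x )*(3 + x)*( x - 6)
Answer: a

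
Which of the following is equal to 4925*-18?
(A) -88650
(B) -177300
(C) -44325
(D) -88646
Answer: A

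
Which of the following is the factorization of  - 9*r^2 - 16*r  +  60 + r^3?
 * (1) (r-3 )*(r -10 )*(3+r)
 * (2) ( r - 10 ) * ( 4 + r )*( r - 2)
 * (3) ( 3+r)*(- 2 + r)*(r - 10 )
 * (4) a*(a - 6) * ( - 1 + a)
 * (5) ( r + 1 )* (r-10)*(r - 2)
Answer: 3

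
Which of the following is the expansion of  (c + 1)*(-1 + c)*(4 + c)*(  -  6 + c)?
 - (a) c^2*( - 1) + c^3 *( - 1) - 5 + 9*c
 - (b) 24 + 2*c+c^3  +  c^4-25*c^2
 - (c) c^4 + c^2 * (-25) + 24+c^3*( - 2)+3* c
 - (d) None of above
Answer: d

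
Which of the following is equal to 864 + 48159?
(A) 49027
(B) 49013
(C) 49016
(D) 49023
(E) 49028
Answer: D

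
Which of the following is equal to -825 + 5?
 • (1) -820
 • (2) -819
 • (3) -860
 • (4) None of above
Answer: 1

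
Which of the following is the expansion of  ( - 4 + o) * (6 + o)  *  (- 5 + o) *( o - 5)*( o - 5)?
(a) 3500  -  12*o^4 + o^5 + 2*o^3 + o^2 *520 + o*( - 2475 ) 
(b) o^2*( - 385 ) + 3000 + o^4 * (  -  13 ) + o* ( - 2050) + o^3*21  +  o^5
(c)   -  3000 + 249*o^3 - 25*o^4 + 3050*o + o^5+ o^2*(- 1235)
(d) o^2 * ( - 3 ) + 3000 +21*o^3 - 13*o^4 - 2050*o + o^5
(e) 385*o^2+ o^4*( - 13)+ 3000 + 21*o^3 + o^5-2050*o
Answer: e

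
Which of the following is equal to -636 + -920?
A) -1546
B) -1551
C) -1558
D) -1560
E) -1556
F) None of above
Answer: E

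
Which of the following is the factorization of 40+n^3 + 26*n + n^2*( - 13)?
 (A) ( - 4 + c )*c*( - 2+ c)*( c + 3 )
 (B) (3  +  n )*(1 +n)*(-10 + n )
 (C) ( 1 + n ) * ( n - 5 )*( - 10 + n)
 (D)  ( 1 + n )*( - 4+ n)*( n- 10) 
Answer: D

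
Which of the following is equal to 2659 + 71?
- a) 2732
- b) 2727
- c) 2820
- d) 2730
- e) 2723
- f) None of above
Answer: d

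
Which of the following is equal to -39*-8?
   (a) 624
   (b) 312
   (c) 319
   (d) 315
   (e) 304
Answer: b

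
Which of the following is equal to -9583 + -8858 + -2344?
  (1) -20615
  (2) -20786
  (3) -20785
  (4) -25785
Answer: 3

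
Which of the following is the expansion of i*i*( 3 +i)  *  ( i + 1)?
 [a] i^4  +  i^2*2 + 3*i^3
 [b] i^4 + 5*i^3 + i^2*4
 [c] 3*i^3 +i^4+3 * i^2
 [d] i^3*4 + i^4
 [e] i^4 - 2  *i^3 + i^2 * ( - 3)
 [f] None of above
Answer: f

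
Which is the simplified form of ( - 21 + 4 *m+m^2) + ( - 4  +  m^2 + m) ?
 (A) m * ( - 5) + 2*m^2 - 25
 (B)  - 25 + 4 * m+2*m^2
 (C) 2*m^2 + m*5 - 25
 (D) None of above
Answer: C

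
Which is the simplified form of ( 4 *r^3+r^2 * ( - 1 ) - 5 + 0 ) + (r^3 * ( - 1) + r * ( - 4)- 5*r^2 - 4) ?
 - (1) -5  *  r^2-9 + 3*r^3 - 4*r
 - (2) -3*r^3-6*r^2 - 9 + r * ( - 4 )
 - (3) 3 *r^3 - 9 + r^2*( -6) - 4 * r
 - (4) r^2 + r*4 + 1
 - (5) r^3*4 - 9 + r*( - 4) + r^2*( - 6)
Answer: 3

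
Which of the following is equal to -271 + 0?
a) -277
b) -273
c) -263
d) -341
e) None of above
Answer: e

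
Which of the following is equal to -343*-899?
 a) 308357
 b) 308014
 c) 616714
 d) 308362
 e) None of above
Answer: a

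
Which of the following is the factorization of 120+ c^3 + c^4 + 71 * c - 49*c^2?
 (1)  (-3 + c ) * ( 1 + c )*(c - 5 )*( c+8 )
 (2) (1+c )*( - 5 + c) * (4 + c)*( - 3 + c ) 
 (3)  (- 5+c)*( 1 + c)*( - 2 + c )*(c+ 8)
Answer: 1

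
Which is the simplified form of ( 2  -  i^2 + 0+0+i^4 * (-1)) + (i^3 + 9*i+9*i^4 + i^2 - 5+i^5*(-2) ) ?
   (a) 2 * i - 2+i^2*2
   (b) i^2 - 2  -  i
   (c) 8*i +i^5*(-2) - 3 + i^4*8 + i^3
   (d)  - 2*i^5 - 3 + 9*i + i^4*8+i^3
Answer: d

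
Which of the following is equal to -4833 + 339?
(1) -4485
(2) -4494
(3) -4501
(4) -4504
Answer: 2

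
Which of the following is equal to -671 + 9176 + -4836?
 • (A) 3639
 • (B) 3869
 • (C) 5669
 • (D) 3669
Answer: D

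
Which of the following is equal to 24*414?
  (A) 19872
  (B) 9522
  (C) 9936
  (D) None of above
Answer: C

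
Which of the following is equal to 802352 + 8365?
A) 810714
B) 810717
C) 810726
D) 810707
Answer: B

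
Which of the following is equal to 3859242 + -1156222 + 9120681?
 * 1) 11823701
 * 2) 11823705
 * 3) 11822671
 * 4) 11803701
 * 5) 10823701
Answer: 1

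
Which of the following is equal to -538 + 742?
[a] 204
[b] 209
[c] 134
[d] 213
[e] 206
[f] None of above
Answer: a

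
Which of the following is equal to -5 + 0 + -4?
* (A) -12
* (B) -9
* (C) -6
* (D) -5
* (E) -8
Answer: B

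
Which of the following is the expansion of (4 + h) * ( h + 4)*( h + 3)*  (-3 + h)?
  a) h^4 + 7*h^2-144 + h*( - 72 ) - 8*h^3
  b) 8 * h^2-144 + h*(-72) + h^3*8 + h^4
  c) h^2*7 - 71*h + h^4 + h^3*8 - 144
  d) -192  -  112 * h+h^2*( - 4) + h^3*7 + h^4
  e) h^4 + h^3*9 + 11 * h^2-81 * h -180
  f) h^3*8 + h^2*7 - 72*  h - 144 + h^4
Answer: f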